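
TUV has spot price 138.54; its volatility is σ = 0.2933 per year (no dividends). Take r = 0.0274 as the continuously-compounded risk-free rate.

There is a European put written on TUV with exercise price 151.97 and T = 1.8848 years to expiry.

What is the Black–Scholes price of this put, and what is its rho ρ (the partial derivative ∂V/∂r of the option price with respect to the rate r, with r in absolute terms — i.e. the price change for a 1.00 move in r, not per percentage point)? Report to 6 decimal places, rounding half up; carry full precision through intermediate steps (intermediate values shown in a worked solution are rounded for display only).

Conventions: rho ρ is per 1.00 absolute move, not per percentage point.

price = 25.571981
ρ = -168.378195

σ√T = 0.2933·√1.8848 = 0.402666
d₁ = (ln(S/K) + (r+σ²/2)T) / (σ√T) = (ln(138.54/151.97) + (0.0274+0.2933²/2)·1.8848) / 0.402666 = (-0.092524 + 0.132713) / 0.402666 = 0.099808
d₂ = d₁ − σ√T = 0.099808 − 0.402666 = -0.302858
e^{−rT} = 0.949667
N(−d₁) = 0.460248,  N(−d₂) = 0.619001
Put price V = K·e^{−rT}·N(−d₂) − S·N(−d₁) = 89.334781 − 63.762801 = 25.571981
ρ = −K·T·e^{−rT}·N(−d₂) = -168.378195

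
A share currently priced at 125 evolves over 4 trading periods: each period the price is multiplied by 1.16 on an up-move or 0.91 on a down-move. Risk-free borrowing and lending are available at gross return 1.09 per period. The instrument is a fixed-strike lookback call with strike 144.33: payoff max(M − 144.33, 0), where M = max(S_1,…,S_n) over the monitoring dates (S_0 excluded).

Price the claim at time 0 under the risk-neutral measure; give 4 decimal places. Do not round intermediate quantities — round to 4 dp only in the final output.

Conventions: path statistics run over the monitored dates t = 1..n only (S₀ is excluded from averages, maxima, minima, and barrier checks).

price = 27.9669

Set p* = 0.7200 (from d < R < u); the path-dependent value is the discounted p*-expectation over all price paths.
Enumerate all 2^4 = 16 price paths (U = up ×1.16, D = down ×0.91); each path with k up-moves has probability p*^k·(1−p*)^(4−k).
DDDD: M=113.7500, payoff=0.0000, prob=0.006147
UDDD: M=145.0000, payoff=0.6700, prob=0.015805
DUDD: M=131.9500, payoff=0.0000, prob=0.015805
UUDD: M=168.2000, payoff=23.8700, prob=0.040643
DDUD: M=120.0745, payoff=0.0000, prob=0.015805
UDUD: M=153.0620, payoff=8.7320, prob=0.040643
DUUD: M=153.0620, payoff=8.7320, prob=0.040643
UUUD: M=195.1120, payoff=50.7820, prob=0.104509
DDDU: M=113.7500, payoff=0.0000, prob=0.015805
UDDU: M=145.0000, payoff=0.6700, prob=0.040643
DUDU: M=139.2864, payoff=0.0000, prob=0.040643
UUDU: M=177.5519, payoff=33.2219, prob=0.104509
DDUU: M=139.2864, payoff=0.0000, prob=0.040643
UDUU: M=177.5519, payoff=33.2219, prob=0.104509
DUUU: M=177.5519, payoff=33.2219, prob=0.104509
UUUU: M=226.3299, payoff=81.9999, prob=0.268739
Price = Σ prob·payoff / R^4 = 39.477491 / 1.411582 = 27.9669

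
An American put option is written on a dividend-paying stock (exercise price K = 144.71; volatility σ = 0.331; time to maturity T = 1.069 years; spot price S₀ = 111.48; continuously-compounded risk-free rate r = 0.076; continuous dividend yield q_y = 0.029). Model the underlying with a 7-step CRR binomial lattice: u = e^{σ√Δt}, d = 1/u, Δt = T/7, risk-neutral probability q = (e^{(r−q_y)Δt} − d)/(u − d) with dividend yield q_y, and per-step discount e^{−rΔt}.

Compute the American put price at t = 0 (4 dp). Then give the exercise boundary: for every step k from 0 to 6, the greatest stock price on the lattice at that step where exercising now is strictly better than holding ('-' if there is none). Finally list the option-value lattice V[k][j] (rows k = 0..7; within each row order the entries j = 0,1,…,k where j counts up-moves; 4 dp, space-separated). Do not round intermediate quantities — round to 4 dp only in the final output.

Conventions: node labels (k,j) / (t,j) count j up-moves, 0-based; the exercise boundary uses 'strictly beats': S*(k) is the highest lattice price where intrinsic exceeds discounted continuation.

price = 35.3611
boundary = - 97.9537 86.0686 97.9537 86.0686 97.9537 111.4800
tree:
35.3611
46.7563 24.5908
58.6414 34.5407 15.0386
69.0845 46.7563 22.9157 7.3718
78.2604 58.6414 33.5673 12.6095 2.2122
86.3230 69.0845 46.7563 20.9282 4.4359 0.0000
93.4073 78.2604 58.6414 33.2300 8.8948 0.0000 0.0000
99.6321 86.3230 69.0845 46.7563 17.8359 0.0000 0.0000 0.0000

params: Δt=0.15271 u=1.13809 d=0.87867 q=0.49547 e^(-rΔt)=0.98846
t_7 payoffs: 99.6321 86.3230 69.0845 46.7563 17.8359 0.0000 0.0000 0.0000
t_6: node(6,0) S=51.3027 payoff=93.4073 vs cont=91.9642 → 93.4073 [stop]  node(6,1) S=66.4496 payoff=78.2604 vs cont=76.8842 → 78.2604 [stop]  node(6,2) S=86.0686 payoff=58.6414 vs cont=57.3519 → 58.6414 [stop]  node(6,3) S=111.4800 payoff=33.2300 vs cont=32.0528 → 33.2300 [stop]  node(6,4) S=144.3941 payoff=0.3159 vs cont=8.8948 → 8.8948 [wait]  node(6,5) S=187.0259 payoff=0.0000 vs cont=0.0000 → 0.0000 [wait]  node(6,6) S=242.2445 payoff=0.0000 vs cont=0.0000 → 0.0000 [wait]  ⇒ S*(6)=111.4800
t_5: node(5,0) S=58.3870 payoff=86.3230 vs cont=84.9112 → 86.3230 [stop]  node(5,1) S=75.6255 payoff=69.0845 vs cont=67.7488 → 69.0845 [stop]  node(5,2) S=97.9537 payoff=46.7563 vs cont=45.5193 → 46.7563 [stop]  node(5,3) S=126.8741 payoff=17.8359 vs cont=20.9282 → 20.9282 [wait]  node(5,4) S=164.3333 payoff=0.0000 vs cont=4.4359 → 4.4359 [wait]  node(5,5) S=212.8520 payoff=0.0000 vs cont=0.0000 → 0.0000 [wait]  ⇒ S*(5)=97.9537
t_4: node(4,0) S=66.4496 payoff=78.2604 vs cont=76.8842 → 78.2604 [stop]  node(4,1) S=86.0686 payoff=58.6414 vs cont=57.3519 → 58.6414 [stop]  node(4,2) S=111.4800 payoff=33.2300 vs cont=33.5673 → 33.5673 [wait]  node(4,3) S=144.3941 payoff=0.3159 vs cont=12.6095 → 12.6095 [wait]  node(4,4) S=187.0259 payoff=0.0000 vs cont=2.2122 → 2.2122 [wait]  ⇒ S*(4)=86.0686
t_3: node(3,0) S=75.6255 payoff=69.0845 vs cont=67.7488 → 69.0845 [stop]  node(3,1) S=97.9537 payoff=46.7563 vs cont=45.6845 → 46.7563 [stop]  node(3,2) S=126.8741 payoff=17.8359 vs cont=22.9157 → 22.9157 [wait]  node(3,3) S=164.3333 payoff=0.0000 vs cont=7.3718 → 7.3718 [wait]  ⇒ S*(3)=97.9537
t_2: node(2,0) S=86.0686 payoff=58.6414 vs cont=57.3519 → 58.6414 [stop]  node(2,1) S=111.4800 payoff=33.2300 vs cont=34.5407 → 34.5407 [wait]  node(2,2) S=144.3941 payoff=0.3159 vs cont=15.0386 → 15.0386 [wait]  ⇒ S*(2)=86.0686
t_1: node(1,0) S=97.9537 payoff=46.7563 vs cont=46.1612 → 46.7563 [stop]  node(1,1) S=126.8741 payoff=17.8359 vs cont=24.5908 → 24.5908 [wait]  ⇒ S*(1)=97.9537
t_0: node(0,0) S=111.4800 payoff=33.2300 vs cont=35.3611 → 35.3611 [wait]  ⇒ S*(0)=-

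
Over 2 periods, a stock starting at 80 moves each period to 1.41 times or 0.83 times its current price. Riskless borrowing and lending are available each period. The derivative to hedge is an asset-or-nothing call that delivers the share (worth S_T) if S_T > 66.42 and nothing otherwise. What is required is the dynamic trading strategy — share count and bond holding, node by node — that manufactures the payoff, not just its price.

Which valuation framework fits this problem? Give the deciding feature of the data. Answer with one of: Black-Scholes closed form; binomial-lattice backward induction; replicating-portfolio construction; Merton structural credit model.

framework: replicating-portfolio construction

Key observation: the mandate to exhibit the hedge at every date and state singles out the replicating-portfolio construction on the 2-period tree with factors 1.41 and 0.83 from 80.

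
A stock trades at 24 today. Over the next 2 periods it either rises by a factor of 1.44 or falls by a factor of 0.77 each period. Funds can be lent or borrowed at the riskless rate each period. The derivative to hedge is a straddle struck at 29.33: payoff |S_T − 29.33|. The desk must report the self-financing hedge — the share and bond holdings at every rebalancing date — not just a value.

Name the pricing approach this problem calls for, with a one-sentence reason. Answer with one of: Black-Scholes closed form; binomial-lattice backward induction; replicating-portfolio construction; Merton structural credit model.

Key observation: since the answer must list Δ and B at each node of the 1.44/0.77 lattice on 24, the replicating-portfolio method — solving the two-state system at every node — is the one that applies.

framework: replicating-portfolio construction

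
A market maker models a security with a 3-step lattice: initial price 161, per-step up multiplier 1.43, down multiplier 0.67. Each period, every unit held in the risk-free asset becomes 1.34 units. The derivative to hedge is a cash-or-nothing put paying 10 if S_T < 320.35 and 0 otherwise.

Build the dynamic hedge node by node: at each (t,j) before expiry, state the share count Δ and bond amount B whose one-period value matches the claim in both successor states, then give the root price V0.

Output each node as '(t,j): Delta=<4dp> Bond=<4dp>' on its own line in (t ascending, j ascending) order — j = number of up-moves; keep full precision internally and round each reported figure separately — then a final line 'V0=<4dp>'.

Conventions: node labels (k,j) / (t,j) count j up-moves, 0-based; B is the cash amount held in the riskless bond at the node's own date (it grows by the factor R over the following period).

(0,0): Delta=-0.0354 Bond=7.0036
(1,0): Delta=0.0000 Bond=5.5692
(1,1): Delta=-0.0376 Bond=9.8974
(2,0): Delta=0.0000 Bond=7.4627
(2,1): Delta=0.0000 Bond=7.4627
(2,2): Delta=-0.0400 Bond=14.0416
V0=1.3086

Under the risk-neutral measure, an up-move has probability p* = (R−d)/(u−d) = 0.8816 and values discount at R = 1.34.
Terminal payoffs: V(3,0)=10.0000, V(3,1)=10.0000, V(3,2)=10.0000, V(3,3)=0.0000
  t=2,j=0: stock 72.2729 → up 103.3502 (V=10.0000), down 48.4228 (V=10.0000). Price 7.4627; hedge Δ=0.0000, bond B=7.4627.
  t=2,j=1: stock 154.2541 → up 220.5834 (V=10.0000), down 103.3502 (V=10.0000). Price 7.4627; hedge Δ=0.0000, bond B=7.4627.
  t=2,j=2: stock 329.2289 → up 470.7973 (V=0.0000), down 220.5834 (V=10.0000). Price 0.8837; hedge Δ=-0.0400, bond B=14.0416.
  t=1,j=0: stock 107.8700 → up 154.2541 (V=7.4627), down 72.2729 (V=7.4627). Price 5.5692; hedge Δ=0.0000, bond B=5.5692.
  t=1,j=1: stock 230.2300 → up 329.2289 (V=0.8837), down 154.2541 (V=7.4627). Price 1.2409; hedge Δ=-0.0376, bond B=9.8974.
  t=0,j=0: stock 161.0000 → up 230.2300 (V=1.2409), down 107.8700 (V=5.5692). Price 1.3086; hedge Δ=-0.0354, bond B=7.0036.
Sanity check at the root: Δ(0,0)·S0 + B(0,0) reproduces V0 = 1.3086.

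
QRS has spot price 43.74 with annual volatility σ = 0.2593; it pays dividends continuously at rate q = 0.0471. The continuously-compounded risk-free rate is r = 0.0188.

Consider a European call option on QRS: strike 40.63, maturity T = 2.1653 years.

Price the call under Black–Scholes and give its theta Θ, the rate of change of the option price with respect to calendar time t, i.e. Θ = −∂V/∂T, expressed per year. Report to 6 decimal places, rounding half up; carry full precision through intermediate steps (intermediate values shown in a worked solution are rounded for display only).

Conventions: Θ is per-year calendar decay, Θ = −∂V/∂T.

σ√T = 0.2593·√2.1653 = 0.381559
d₁ = (ln(S/K) + (r−q+σ²/2)T) / (σ√T) = (ln(43.74/40.63) + (0.0188−0.0471+0.2593²/2)·2.1653) / 0.381559 = (0.073756 + 0.011516) / 0.381559 = 0.223483
d₂ = d₁ − σ√T = 0.223483 − 0.381559 = -0.158076
e^{−rT} = 0.960110
e^{−qT} = 0.903043
N(d₁) = 0.588420,  N(d₂) = 0.437198
Call price V = S·e^{−qT}·N(d₁) − K·e^{−rT}·N(d₂) = 23.242056 − 17.054790 = 6.187266
φ(d₁) = (1/√(2π))·e^{−d₁²/2} = 0.389103
Θ = −S·e^{−qT}·φ(d₁)·σ/(2√T) + q·S·e^{−qT}·N(d₁) − r·K·e^{−rT}·N(d₂) = −1.354145 + 1.094701 − 0.320630 = -0.580074

price = 6.187266
Θ = -0.580074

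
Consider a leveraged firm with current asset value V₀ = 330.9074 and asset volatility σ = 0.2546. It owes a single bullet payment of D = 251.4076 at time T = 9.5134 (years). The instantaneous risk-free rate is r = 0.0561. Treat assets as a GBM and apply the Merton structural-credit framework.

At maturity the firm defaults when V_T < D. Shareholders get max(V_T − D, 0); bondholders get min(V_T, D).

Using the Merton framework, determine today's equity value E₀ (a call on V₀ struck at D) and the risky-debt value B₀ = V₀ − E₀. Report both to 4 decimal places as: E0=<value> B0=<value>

E0=196.4750 B0=134.4324

With assets at 330.9074 and a single debt payment of 251.4076 at 9.5134 years:
d₁ = [ln(V₀/D) + (r + σ²/2)T] / (σ√T)
   = [ln(330.9074/251.4076) + (0.0561 + 0.5·0.2546²)·9.5134] / (0.2546·√9.5134)
   = [0.274763 + 0.842037] / 0.785283 = 1.422162
d₂ = d₁ − σ√T = 1.422162 − 0.785283 = 0.636879
N(d₁) = 0.922510,  N(d₂) = 0.737898,  e^(−rT) = 0.586430
E₀ = V₀·N(d₁) − D·e^(−rT)·N(d₂)
   = 330.9074·0.922510 − 251.4076·0.586430·0.737898 = 196.474985
B₀ = V₀ − E₀ = 330.9074 − 196.474985 = 134.432415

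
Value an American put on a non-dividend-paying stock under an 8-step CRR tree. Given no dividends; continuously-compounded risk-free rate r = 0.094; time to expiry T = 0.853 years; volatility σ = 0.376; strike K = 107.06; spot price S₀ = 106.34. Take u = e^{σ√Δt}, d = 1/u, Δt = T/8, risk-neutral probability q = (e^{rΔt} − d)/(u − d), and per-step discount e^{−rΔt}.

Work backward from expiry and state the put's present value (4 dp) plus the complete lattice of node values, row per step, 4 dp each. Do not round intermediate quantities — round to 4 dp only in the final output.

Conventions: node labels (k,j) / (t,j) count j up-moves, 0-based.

Δt=0.10662, u=1.13063, d=0.88446, q=0.51026, disc=e^(-rΔt)=0.99003
k=8 terminal: V=max(K-S,0) → 67.2378 56.1541 41.9855 23.8733 0.7200 0.0000 0.0000 0.0000 0.0000
k=7: j=0 S=45.0243 intr=62.0357 cont=60.9680 V=62.0357[EX]; j=1 S=57.5559 intr=49.5041 cont=48.4365 V=49.5041[EX]; j=2 S=73.5754 intr=33.4846 cont=32.4170 V=33.4846[EX]; j=3 S=94.0536 intr=13.0064 cont=11.9388 V=13.0064[EX]; j=4 S=120.2314 intr=0.0000 cont=0.3491 V=0.3491[hold]; j=5 S=153.6954 intr=0.0000 cont=0.0000 V=0.0000[hold]; j=6 S=196.4734 intr=0.0000 cont=0.0000 V=0.0000[hold]; j=7 S=251.1577 intr=0.0000 cont=0.0000 V=0.0000[hold]
k=6: j=0 S=50.9059 intr=56.1541 cont=55.0864 V=56.1541[EX]; j=1 S=65.0745 intr=41.9855 cont=40.9178 V=41.9855[EX]; j=2 S=83.1867 intr=23.8733 cont=22.8056 V=23.8733[EX]; j=3 S=106.3400 intr=0.7200 cont=6.4826 V=6.4826[hold]; j=4 S=135.9376 intr=0.0000 cont=0.1693 V=0.1693[hold]; j=5 S=173.7730 intr=0.0000 cont=0.0000 V=0.0000[hold]; j=6 S=222.1392 intr=0.0000 cont=0.0000 V=0.0000[hold]
k=5: j=0 S=57.5559 intr=49.5041 cont=48.4365 V=49.5041[EX]; j=1 S=73.5754 intr=33.4846 cont=32.4170 V=33.4846[EX]; j=2 S=94.0536 intr=13.0064 cont=14.8499 V=14.8499[hold]; j=3 S=120.2314 intr=0.0000 cont=3.2286 V=3.2286[hold]; j=4 S=153.6954 intr=0.0000 cont=0.0821 V=0.0821[hold]; j=5 S=196.4734 intr=0.0000 cont=0.0000 V=0.0000[hold]
k=4: j=0 S=65.0745 intr=41.9855 cont=40.9178 V=41.9855[EX]; j=1 S=83.1867 intr=23.8733 cont=23.7369 V=23.8733[EX]; j=2 S=106.3400 intr=0.7200 cont=8.8310 V=8.8310[hold]; j=3 S=135.9376 intr=0.0000 cont=1.6068 V=1.6068[hold]; j=4 S=173.7730 intr=0.0000 cont=0.0398 V=0.0398[hold]
k=3: j=0 S=73.5754 intr=33.4846 cont=32.4170 V=33.4846[EX]; j=1 S=94.0536 intr=13.0064 cont=16.0362 V=16.0362[hold]; j=2 S=120.2314 intr=0.0000 cont=5.0935 V=5.0935[hold]; j=3 S=153.6954 intr=0.0000 cont=0.7992 V=0.7992[hold]
k=2: j=0 S=83.1867 intr=23.8733 cont=24.3362 V=24.3362[hold]; j=1 S=106.3400 intr=0.7200 cont=10.3483 V=10.3483[hold]; j=2 S=135.9376 intr=0.0000 cont=2.8733 V=2.8733[hold]
k=1: j=0 S=94.0536 intr=13.0064 cont=17.0272 V=17.0272[hold]; j=1 S=120.2314 intr=0.0000 cont=6.4689 V=6.4689[hold]
k=0: j=0 S=106.3400 intr=0.7200 cont=11.5236 V=11.5236[hold]

price = 11.5236
tree:
11.5236
17.0272 6.4689
24.3362 10.3483 2.8733
33.4846 16.0362 5.0935 0.7992
41.9855 23.8733 8.8310 1.6068 0.0398
49.5041 33.4846 14.8499 3.2286 0.0821 0.0000
56.1541 41.9855 23.8733 6.4826 0.1693 0.0000 0.0000
62.0357 49.5041 33.4846 13.0064 0.3491 0.0000 0.0000 0.0000
67.2378 56.1541 41.9855 23.8733 0.7200 0.0000 0.0000 0.0000 0.0000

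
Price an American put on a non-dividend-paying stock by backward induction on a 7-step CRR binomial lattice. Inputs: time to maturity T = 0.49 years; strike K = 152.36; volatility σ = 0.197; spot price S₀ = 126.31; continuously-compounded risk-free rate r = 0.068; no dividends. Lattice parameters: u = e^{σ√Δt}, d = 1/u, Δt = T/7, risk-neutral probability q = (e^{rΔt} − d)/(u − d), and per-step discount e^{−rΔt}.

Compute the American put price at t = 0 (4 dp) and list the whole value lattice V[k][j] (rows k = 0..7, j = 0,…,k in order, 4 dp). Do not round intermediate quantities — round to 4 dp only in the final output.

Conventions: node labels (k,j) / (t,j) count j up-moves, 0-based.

Δt=0.07000, u=1.05350, d=0.94921, q=0.53272, disc=e^(-rΔt)=0.99525
k=7 terminal: V=max(K-S,0) → 64.6628 55.0275 44.3336 32.4648 19.2920 4.6718 0.0000 0.0000
k=6: j=0 S=92.3893 intr=59.9707 cont=59.2472 V=59.9707[EX]; j=1 S=102.5401 intr=49.8199 cont=49.0964 V=49.8199[EX]; j=2 S=113.8062 intr=38.5538 cont=37.8303 V=38.5538[EX]; j=3 S=126.3100 intr=26.0500 cont=25.3265 V=26.0500[EX]; j=4 S=140.1876 intr=12.1724 cont=11.4489 V=12.1724[EX]; j=5 S=155.5900 intr=0.0000 cont=2.1727 V=2.1727[hold]; j=6 S=172.6846 intr=0.0000 cont=0.0000 V=0.0000[hold]
k=5: j=0 S=97.3325 intr=55.0275 cont=54.3040 V=55.0275[EX]; j=1 S=108.0264 intr=44.3336 cont=43.6101 V=44.3336[EX]; j=2 S=119.8952 intr=32.4648 cont=31.7413 V=32.4648[EX]; j=3 S=133.0680 intr=19.2920 cont=18.5685 V=19.2920[EX]; j=4 S=147.6882 intr=4.6718 cont=6.8128 V=6.8128[hold]; j=5 S=163.9146 intr=0.0000 cont=1.0104 V=1.0104[hold]
k=4: j=0 S=102.5401 intr=49.8199 cont=49.0964 V=49.8199[EX]; j=1 S=113.8062 intr=38.5538 cont=37.8303 V=38.5538[EX]; j=2 S=126.3100 intr=26.0500 cont=25.3265 V=26.0500[EX]; j=3 S=140.1876 intr=12.1724 cont=12.5840 V=12.5840[hold]; j=4 S=155.5900 intr=0.0000 cont=3.7041 V=3.7041[hold]
k=3: j=0 S=108.0264 intr=44.3336 cont=43.6101 V=44.3336[EX]; j=1 S=119.8952 intr=32.4648 cont=31.7413 V=32.4648[EX]; j=2 S=133.0680 intr=19.2920 cont=18.7867 V=19.2920[EX]; j=3 S=147.6882 intr=4.6718 cont=7.8161 V=7.8161[hold]
k=2: j=0 S=113.8062 intr=38.5538 cont=37.8303 V=38.5538[EX]; j=1 S=126.3100 intr=26.0500 cont=25.3265 V=26.0500[EX]; j=2 S=140.1876 intr=12.1724 cont=13.1159 V=13.1159[hold]
k=1: j=0 S=119.8952 intr=32.4648 cont=31.7413 V=32.4648[EX]; j=1 S=133.0680 intr=19.2920 cont=19.0687 V=19.2920[EX]
k=0: j=0 S=126.3100 intr=26.0500 cont=25.3265 V=26.0500[EX]

price = 26.0500
tree:
26.0500
32.4648 19.2920
38.5538 26.0500 13.1159
44.3336 32.4648 19.2920 7.8161
49.8199 38.5538 26.0500 12.5840 3.7041
55.0275 44.3336 32.4648 19.2920 6.8128 1.0104
59.9707 49.8199 38.5538 26.0500 12.1724 2.1727 0.0000
64.6628 55.0275 44.3336 32.4648 19.2920 4.6718 0.0000 0.0000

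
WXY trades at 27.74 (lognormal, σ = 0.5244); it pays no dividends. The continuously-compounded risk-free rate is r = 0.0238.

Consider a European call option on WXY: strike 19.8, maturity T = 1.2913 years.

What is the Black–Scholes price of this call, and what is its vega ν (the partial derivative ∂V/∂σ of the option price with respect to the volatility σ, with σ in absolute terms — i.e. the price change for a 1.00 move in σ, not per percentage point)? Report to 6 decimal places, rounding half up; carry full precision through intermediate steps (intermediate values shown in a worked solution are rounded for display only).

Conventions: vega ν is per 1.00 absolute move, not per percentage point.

price = 10.740353
ν = 8.271397

σ√T = 0.5244·√1.2913 = 0.595904
d₁ = (ln(S/K) + (r+σ²/2)T) / (σ√T) = (ln(27.74/19.8) + (0.0238+0.5244²/2)·1.2913) / 0.595904 = (0.337193 + 0.208284) / 0.595904 = 0.915378
d₂ = d₁ − σ√T = 0.915378 − 0.595904 = 0.319474
e^{−rT} = 0.969735
N(d₁) = 0.820003,  N(d₂) = 0.625316
Call price V = S·N(d₁) − K·e^{−rT}·N(d₂) = 22.746892 − 12.006539 = 10.740353
φ(d₁) = (1/√(2π))·e^{−d₁²/2} = 0.262397
ν = S·φ(d₁)·√T = 8.271397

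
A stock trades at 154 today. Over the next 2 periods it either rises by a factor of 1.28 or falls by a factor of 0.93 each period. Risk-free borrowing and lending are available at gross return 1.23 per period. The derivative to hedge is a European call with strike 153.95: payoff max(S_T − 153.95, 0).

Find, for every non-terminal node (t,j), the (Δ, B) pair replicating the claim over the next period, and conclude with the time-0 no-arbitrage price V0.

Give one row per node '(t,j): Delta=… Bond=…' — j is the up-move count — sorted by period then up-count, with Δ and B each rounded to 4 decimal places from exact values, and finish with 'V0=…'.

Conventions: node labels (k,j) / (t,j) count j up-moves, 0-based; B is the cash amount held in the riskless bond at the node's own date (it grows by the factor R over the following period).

No-arbitrage ⇒ martingale measure with p* = (R−d)/(u−d) = 0.8571.
Expiry values: V(2,0)=0.0000, V(2,1)=29.3716, V(2,2)=98.3636
(1,0): S=143.2200. Δ = (V_up−V_dn)/(S_up−S_dn) = (29.3716−0.0000)/(183.3216−133.1946) = 0.5859. V = [p*·29.3716 + (1−p*)·0.0000]/1.23 = 20.4680. B = V − Δ·S = -63.4508.
(1,1): S=197.1200. Δ = (V_up−V_dn)/(S_up−S_dn) = (98.3636−29.3716)/(252.3136−183.3216) = 1.0000. V = [p*·98.3636 + (1−p*)·29.3716]/1.23 = 71.9574. B = V − Δ·S = -125.1626.
(0,0): S=154.0000. Δ = (V_up−V_dn)/(S_up−S_dn) = (71.9574−20.4680)/(197.1200−143.2200) = 0.9553. V = [p*·71.9574 + (1−p*)·20.4680]/1.23 = 52.5218. B = V − Δ·S = -94.5908.
As a check, the time-0 holding Δ(0,0)·S0 + B(0,0) comes to 52.5218 — exactly V0.

(0,0): Delta=0.9553 Bond=-94.5908
(1,0): Delta=0.5859 Bond=-63.4508
(1,1): Delta=1.0000 Bond=-125.1626
V0=52.5218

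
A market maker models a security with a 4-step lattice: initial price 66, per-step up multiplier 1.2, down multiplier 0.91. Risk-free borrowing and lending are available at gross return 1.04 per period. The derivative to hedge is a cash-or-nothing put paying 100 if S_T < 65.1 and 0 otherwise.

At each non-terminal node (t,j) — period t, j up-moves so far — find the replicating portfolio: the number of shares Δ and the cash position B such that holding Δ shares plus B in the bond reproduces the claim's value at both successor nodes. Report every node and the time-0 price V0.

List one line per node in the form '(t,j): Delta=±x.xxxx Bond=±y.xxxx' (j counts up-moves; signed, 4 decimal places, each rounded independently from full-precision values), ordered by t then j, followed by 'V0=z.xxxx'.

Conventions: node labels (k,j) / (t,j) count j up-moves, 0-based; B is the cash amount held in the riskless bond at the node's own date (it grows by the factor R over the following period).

Arbitrage-free pricing uses the up-move probability p* = (R−d)/(u−d) = 0.4483, discounting each step at R = 1.04.
At maturity the claim pays: V(4,0)=100.0000, V(4,1)=100.0000, V(4,2)=0.0000, V(4,3)=0.0000, V(4,4)=0.0000
Node (3,0) S=49.7357: V=(p*·100.0000+(1−p*)·100.0000)/1.04=96.1538; Δ=(100.0000−100.0000)/(59.6828−45.2595)=0.0000; B=V−Δ·S=96.1538
Node (3,1) S=65.5855: V=(p*·0.0000+(1−p*)·100.0000)/1.04=53.0504; Δ=(0.0000−100.0000)/(78.7026−59.6828)=-5.2577; B=V−Δ·S=397.8780
Node (3,2) S=86.4864: V=(p*·0.0000+(1−p*)·0.0000)/1.04=0.0000; Δ=(0.0000−0.0000)/(103.7837−78.7026)=0.0000; B=V−Δ·S=0.0000
Node (3,3) S=114.0480: V=(p*·0.0000+(1−p*)·0.0000)/1.04=0.0000; Δ=(0.0000−0.0000)/(136.8576−103.7837)=0.0000; B=V−Δ·S=0.0000
Node (2,0) S=54.6546: V=(p*·53.0504+(1−p*)·96.1538)/1.04=73.8765; Δ=(53.0504−96.1538)/(65.5855−49.7357)=-2.7195; B=V−Δ·S=222.5091
Node (2,1) S=72.0720: V=(p*·0.0000+(1−p*)·53.0504)/1.04=28.1434; Δ=(0.0000−53.0504)/(86.4864−65.5855)=-2.5382; B=V−Δ·S=211.0759
Node (2,2) S=95.0400: V=(p*·0.0000+(1−p*)·0.0000)/1.04=0.0000; Δ=(0.0000−0.0000)/(114.0480−86.4864)=0.0000; B=V−Δ·S=0.0000
Node (1,0) S=60.0600: V=(p*·28.1434+(1−p*)·73.8765)/1.04=51.3226; Δ=(28.1434−73.8765)/(72.0720−54.6546)=-2.6257; B=V−Δ·S=209.0229
Node (1,1) S=79.2000: V=(p*·0.0000+(1−p*)·28.1434)/1.04=14.9302; Δ=(0.0000−28.1434)/(95.0400−72.0720)=-1.2253; B=V−Δ·S=111.9766
Node (0,0) S=66.0000: V=(p*·14.9302+(1−p*)·51.3226)/1.04=33.6623; Δ=(14.9302−51.3226)/(79.2000−60.0600)=-1.9014; B=V−Δ·S=159.1533
Check: Δ(0,0)·S0 + B(0,0) = 33.6623 = V0.

(0,0): Delta=-1.9014 Bond=159.1533
(1,0): Delta=-2.6257 Bond=209.0229
(1,1): Delta=-1.2253 Bond=111.9766
(2,0): Delta=-2.7195 Bond=222.5091
(2,1): Delta=-2.5382 Bond=211.0759
(2,2): Delta=0.0000 Bond=0.0000
(3,0): Delta=0.0000 Bond=96.1538
(3,1): Delta=-5.2577 Bond=397.8780
(3,2): Delta=0.0000 Bond=0.0000
(3,3): Delta=0.0000 Bond=0.0000
V0=33.6623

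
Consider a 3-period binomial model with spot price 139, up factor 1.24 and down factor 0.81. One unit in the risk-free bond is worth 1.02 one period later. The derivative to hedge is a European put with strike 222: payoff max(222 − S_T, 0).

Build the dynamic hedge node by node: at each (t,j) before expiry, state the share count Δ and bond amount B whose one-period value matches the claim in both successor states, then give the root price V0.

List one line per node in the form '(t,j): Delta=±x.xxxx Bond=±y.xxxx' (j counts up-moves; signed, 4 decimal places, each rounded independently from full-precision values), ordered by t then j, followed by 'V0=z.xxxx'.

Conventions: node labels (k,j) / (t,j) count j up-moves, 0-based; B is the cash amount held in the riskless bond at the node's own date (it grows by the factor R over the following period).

(0,0): Delta=-0.8350 Bond=190.9820
(1,0): Delta=-1.0000 Bond=213.3795
(1,1): Delta=-0.7221 Bond=175.3391
(2,0): Delta=-1.0000 Bond=217.6471
(2,1): Delta=-1.0000 Bond=217.6471
(2,2): Delta=-0.5319 Bond=138.1970
V0=74.9176

Arbitrage-free pricing uses the up-move probability p* = (R−d)/(u−d) = 0.4884, discounting each step at R = 1.02.
At maturity the claim pays: V(3,0)=148.1297, V(3,1)=108.9146, V(3,2)=48.8816, V(3,3)=0.0000
Node (2,0) S=91.1979: V=(p*·108.9146+(1−p*)·148.1297)/1.02=126.4492; Δ=(108.9146−148.1297)/(113.0854−73.8703)=-1.0000; B=V−Δ·S=217.6471
Node (2,1) S=139.6116: V=(p*·48.8816+(1−p*)·108.9146)/1.02=78.0355; Δ=(48.8816−108.9146)/(173.1184−113.0854)=-1.0000; B=V−Δ·S=217.6471
Node (2,2) S=213.7264: V=(p*·0.0000+(1−p*)·48.8816)/1.02=24.5188; Δ=(0.0000−48.8816)/(265.0207−173.1184)=-0.5319; B=V−Δ·S=138.1970
Node (1,0) S=112.5900: V=(p*·78.0355+(1−p*)·126.4492)/1.02=100.7895; Δ=(78.0355−126.4492)/(139.6116−91.1979)=-1.0000; B=V−Δ·S=213.3795
Node (1,1) S=172.3600: V=(p*·24.5188+(1−p*)·78.0355)/1.02=50.8818; Δ=(24.5188−78.0355)/(213.7264−139.6116)=-0.7221; B=V−Δ·S=175.3391
Node (0,0) S=139.0000: V=(p*·50.8818+(1−p*)·100.7895)/1.02=74.9176; Δ=(50.8818−100.7895)/(172.3600−112.5900)=-0.8350; B=V−Δ·S=190.9820
As a check, the time-0 holding Δ(0,0)·S0 + B(0,0) comes to 74.9176 — exactly V0.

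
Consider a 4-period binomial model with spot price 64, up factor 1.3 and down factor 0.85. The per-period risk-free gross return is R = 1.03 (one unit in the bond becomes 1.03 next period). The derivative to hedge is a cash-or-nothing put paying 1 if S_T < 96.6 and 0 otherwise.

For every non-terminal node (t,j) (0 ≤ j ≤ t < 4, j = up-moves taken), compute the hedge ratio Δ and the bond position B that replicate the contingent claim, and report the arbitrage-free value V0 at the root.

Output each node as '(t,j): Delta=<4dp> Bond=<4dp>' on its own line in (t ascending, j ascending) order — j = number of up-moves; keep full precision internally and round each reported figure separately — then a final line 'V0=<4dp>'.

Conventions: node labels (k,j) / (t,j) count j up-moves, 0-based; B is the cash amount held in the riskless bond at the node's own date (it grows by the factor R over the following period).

(0,0): Delta=-0.0092 Bond=1.3150
(1,0): Delta=-0.0062 Bond=1.1917
(1,1): Delta=-0.0121 Bond=1.5984
(2,0): Delta=0.0000 Bond=0.9426
(2,1): Delta=-0.0122 Bond=1.6548
(2,2): Delta=-0.0120 Bond=1.6338
(3,0): Delta=0.0000 Bond=0.9709
(3,1): Delta=0.0000 Bond=0.9709
(3,2): Delta=-0.0242 Bond=2.8047
(3,3): Delta=0.0000 Bond=0.0000
V0=0.7293

Since d<R<u, set p* = (R−d)/(u−d) = 0.4000; price each node as the discounted p*-expectation of its children.
Terminal payoffs: V(4,0)=1.0000, V(4,1)=1.0000, V(4,2)=1.0000, V(4,3)=0.0000, V(4,4)=0.0000
Node (3,0) S=39.3040: V=(p*·1.0000+(1−p*)·1.0000)/1.03=0.9709; Δ=(1.0000−1.0000)/(51.0952−33.4084)=0.0000; B=V−Δ·S=0.9709
Node (3,1) S=60.1120: V=(p*·1.0000+(1−p*)·1.0000)/1.03=0.9709; Δ=(1.0000−1.0000)/(78.1456−51.0952)=0.0000; B=V−Δ·S=0.9709
Node (3,2) S=91.9360: V=(p*·0.0000+(1−p*)·1.0000)/1.03=0.5825; Δ=(0.0000−1.0000)/(119.5168−78.1456)=-0.0242; B=V−Δ·S=2.8047
Node (3,3) S=140.6080: V=(p*·0.0000+(1−p*)·0.0000)/1.03=0.0000; Δ=(0.0000−0.0000)/(182.7904−119.5168)=0.0000; B=V−Δ·S=0.0000
Node (2,0) S=46.2400: V=(p*·0.9709+(1−p*)·0.9709)/1.03=0.9426; Δ=(0.9709−0.9709)/(60.1120−39.3040)=0.0000; B=V−Δ·S=0.9426
Node (2,1) S=70.7200: V=(p*·0.5825+(1−p*)·0.9709)/1.03=0.7918; Δ=(0.5825−0.9709)/(91.9360−60.1120)=-0.0122; B=V−Δ·S=1.6548
Node (2,2) S=108.1600: V=(p*·0.0000+(1−p*)·0.5825)/1.03=0.3393; Δ=(0.0000−0.5825)/(140.6080−91.9360)=-0.0120; B=V−Δ·S=1.6338
Node (1,0) S=54.4000: V=(p*·0.7918+(1−p*)·0.9426)/1.03=0.8566; Δ=(0.7918−0.9426)/(70.7200−46.2400)=-0.0062; B=V−Δ·S=1.1917
Node (1,1) S=83.2000: V=(p*·0.3393+(1−p*)·0.7918)/1.03=0.5930; Δ=(0.3393−0.7918)/(108.1600−70.7200)=-0.0121; B=V−Δ·S=1.5984
Node (0,0) S=64.0000: V=(p*·0.5930+(1−p*)·0.8566)/1.03=0.7293; Δ=(0.5930−0.8566)/(83.2000−54.4000)=-0.0092; B=V−Δ·S=1.3150
As a check, the time-0 holding Δ(0,0)·S0 + B(0,0) comes to 0.7293 — exactly V0.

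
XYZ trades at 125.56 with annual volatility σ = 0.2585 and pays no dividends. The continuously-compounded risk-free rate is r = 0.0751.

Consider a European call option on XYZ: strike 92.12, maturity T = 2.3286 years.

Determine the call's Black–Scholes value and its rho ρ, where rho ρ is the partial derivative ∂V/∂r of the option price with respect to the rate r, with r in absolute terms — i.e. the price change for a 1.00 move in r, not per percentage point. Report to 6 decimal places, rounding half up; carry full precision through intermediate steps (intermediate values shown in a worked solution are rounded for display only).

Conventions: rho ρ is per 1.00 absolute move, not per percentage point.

price = 50.249500
ρ = 152.859561

σ√T = 0.2585·√2.3286 = 0.394465
d₁ = (ln(S/K) + (r+σ²/2)T) / (σ√T) = (ln(125.56/92.12) + (0.0751+0.2585²/2)·2.3286) / 0.394465 = (0.309692 + 0.252679) / 0.394465 = 1.425656
d₂ = d₁ − σ√T = 1.425656 − 0.394465 = 1.031191
e^{−rT} = 0.839560
N(d₁) = 0.923016,  N(d₂) = 0.848774
Call price V = S·N(d₁) − K·e^{−rT}·N(d₂) = 115.893905 − 65.644405 = 50.249500
ρ = K·T·e^{−rT}·N(d₂) = 152.859561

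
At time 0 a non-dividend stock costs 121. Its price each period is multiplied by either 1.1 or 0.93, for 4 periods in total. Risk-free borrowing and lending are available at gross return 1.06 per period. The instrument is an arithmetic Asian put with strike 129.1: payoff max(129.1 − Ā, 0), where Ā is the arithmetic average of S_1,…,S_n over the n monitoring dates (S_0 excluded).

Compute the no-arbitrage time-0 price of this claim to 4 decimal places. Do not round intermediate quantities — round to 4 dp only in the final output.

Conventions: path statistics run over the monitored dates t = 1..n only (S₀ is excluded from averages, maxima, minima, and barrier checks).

Under the martingale measure an up-move has probability p* = 0.7647; value the claim as the probability-weighted average of per-path payoffs, discounted 4 periods at R = 1.06.
Enumerate all 2^4 = 16 price paths (U = up ×1.1, D = down ×0.93); each path with k up-moves has probability p*^k·(1−p*)^(4−k).
DDDD: Ā=101.2561, payoff=27.8439, prob=0.003065
UDDD: Ā=119.7653, payoff=9.3347, prob=0.009962
DUDD: Ā=114.6228, payoff=14.4772, prob=0.009962
UUDD: Ā=135.5753, payoff=0.0000, prob=0.032375
DDUD: Ā=109.8403, payoff=19.2597, prob=0.009962
UDUD: Ā=129.9186, payoff=0.0000, prob=0.032375
DUUD: Ā=124.7761, payoff=4.3239, prob=0.032375
UUUD: Ā=147.5846, payoff=0.0000, prob=0.105219
DDDU: Ā=105.3925, payoff=23.7075, prob=0.009962
UDDU: Ā=124.6578, payoff=4.4422, prob=0.032375
DUDU: Ā=119.5153, payoff=9.5847, prob=0.032375
UUDU: Ā=141.3622, payoff=0.0000, prob=0.105219
DDUU: Ā=114.7328, payoff=14.3672, prob=0.032375
UDUU: Ā=135.7054, payoff=0.0000, prob=0.105219
DUUU: Ā=130.5629, payoff=0.0000, prob=0.105219
UUUU: Ā=154.4293, payoff=0.0000, prob=0.341962
Price = Σ prob·payoff / R^4 = 1.809819 / 1.262477 = 1.4335

price = 1.4335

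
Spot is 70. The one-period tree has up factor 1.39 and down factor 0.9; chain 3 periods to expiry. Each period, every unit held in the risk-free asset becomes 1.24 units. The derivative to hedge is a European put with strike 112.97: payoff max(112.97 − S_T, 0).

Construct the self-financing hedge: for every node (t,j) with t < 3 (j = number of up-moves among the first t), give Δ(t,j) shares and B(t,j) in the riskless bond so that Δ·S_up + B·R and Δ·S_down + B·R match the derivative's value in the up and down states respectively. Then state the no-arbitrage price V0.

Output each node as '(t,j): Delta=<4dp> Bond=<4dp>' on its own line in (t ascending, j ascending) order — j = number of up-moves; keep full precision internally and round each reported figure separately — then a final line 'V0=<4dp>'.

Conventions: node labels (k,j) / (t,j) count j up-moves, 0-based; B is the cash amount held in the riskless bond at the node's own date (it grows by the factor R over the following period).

(0,0): Delta=-0.3245 Bond=27.1419
(1,0): Delta=-0.8413 Bond=66.2171
(1,1): Delta=-0.1769 Bond=19.2908
(2,0): Delta=-1.0000 Bond=91.1048
(2,1): Delta=-0.7960 Bond=78.1406
(2,2): Delta=0.0000 Bond=0.0000
V0=4.4266

Risk-neutral probability p* = (R−d)/(u−d) = (1.24−0.9)/(1.39−0.9) = 0.6939.
Terminal payoffs: V(3,0)=61.9400, V(3,1)=34.1570, V(3,2)=0.0000, V(3,3)=0.0000
  t=2,j=0: stock 56.7000 → up 78.8130 (V=34.1570), down 51.0300 (V=61.9400). Price 34.4048; hedge Δ=-1.0000, bond B=91.1048.
  t=2,j=1: stock 87.5700 → up 121.7223 (V=0.0000), down 78.8130 (V=34.1570). Price 8.4324; hedge Δ=-0.7960, bond B=78.1406.
  t=2,j=2: stock 135.2470 → up 187.9933 (V=0.0000), down 121.7223 (V=0.0000). Price 0.0000; hedge Δ=0.0000, bond B=0.0000.
  t=1,j=0: stock 63.0000 → up 87.5700 (V=8.4324), down 56.7000 (V=34.4048). Price 13.2122; hedge Δ=-0.8413, bond B=66.2171.
  t=1,j=1: stock 97.3000 → up 135.2470 (V=0.0000), down 87.5700 (V=8.4324). Price 2.0817; hedge Δ=-0.1769, bond B=19.2908.
  t=0,j=0: stock 70.0000 → up 97.3000 (V=2.0817), down 63.0000 (V=13.2122). Price 4.4266; hedge Δ=-0.3245, bond B=27.1419.
Verification: the root portfolio costs Δ(0,0)·S0 + B(0,0) = 4.4266, matching V0.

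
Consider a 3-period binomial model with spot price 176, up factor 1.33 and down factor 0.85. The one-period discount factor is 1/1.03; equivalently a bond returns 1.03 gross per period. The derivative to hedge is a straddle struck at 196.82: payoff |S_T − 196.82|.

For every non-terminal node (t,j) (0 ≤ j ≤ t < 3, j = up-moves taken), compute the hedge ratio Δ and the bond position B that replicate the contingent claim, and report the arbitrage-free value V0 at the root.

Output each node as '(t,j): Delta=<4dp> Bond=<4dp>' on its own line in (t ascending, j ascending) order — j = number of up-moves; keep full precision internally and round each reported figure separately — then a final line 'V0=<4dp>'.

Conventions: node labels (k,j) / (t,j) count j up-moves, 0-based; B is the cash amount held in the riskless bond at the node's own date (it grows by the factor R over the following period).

Arbitrage-free pricing uses the up-move probability p* = (R−d)/(u−d) = 0.3750, discounting each step at R = 1.03.
At maturity the claim pays: V(3,0)=88.7340, V(3,1)=27.6972, V(3,2)=67.8074, V(3,3)=217.2441
(2,0): S=127.1600. Δ = (V_up−V_dn)/(S_up−S_dn) = (27.6972−88.7340)/(169.1228−108.0860) = -1.0000. V = [p*·27.6972 + (1−p*)·88.7340]/1.03 = 63.9274. B = V − Δ·S = 191.0874.
(2,1): S=198.9680. Δ = (V_up−V_dn)/(S_up−S_dn) = (67.8074−27.6972)/(264.6274−169.1228) = 0.4200. V = [p*·67.8074 + (1−p*)·27.6972]/1.03 = 41.4937. B = V − Δ·S = -42.0693.
(2,2): S=311.3264. Δ = (V_up−V_dn)/(S_up−S_dn) = (217.2441−67.8074)/(414.0641−264.6274) = 1.0000. V = [p*·217.2441 + (1−p*)·67.8074]/1.03 = 120.2390. B = V − Δ·S = -191.0874.
(1,0): S=149.6000. Δ = (V_up−V_dn)/(S_up−S_dn) = (41.4937−63.9274)/(198.9680−127.1600) = -0.3124. V = [p*·41.4937 + (1−p*)·63.9274]/1.03 = 53.8978. B = V − Δ·S = 100.6346.
(1,1): S=234.0800. Δ = (V_up−V_dn)/(S_up−S_dn) = (120.2390−41.4937)/(311.3264−198.9680) = 0.7008. V = [p*·120.2390 + (1−p*)·41.4937]/1.03 = 68.9546. B = V − Δ·S = -95.0981.
(0,0): S=176.0000. Δ = (V_up−V_dn)/(S_up−S_dn) = (68.9546−53.8978)/(234.0800−149.6000) = 0.1782. V = [p*·68.9546 + (1−p*)·53.8978]/1.03 = 57.8098. B = V − Δ·S = 26.4416.
Sanity check at the root: Δ(0,0)·S0 + B(0,0) reproduces V0 = 57.8098.

(0,0): Delta=0.1782 Bond=26.4416
(1,0): Delta=-0.3124 Bond=100.6346
(1,1): Delta=0.7008 Bond=-95.0981
(2,0): Delta=-1.0000 Bond=191.0874
(2,1): Delta=0.4200 Bond=-42.0693
(2,2): Delta=1.0000 Bond=-191.0874
V0=57.8098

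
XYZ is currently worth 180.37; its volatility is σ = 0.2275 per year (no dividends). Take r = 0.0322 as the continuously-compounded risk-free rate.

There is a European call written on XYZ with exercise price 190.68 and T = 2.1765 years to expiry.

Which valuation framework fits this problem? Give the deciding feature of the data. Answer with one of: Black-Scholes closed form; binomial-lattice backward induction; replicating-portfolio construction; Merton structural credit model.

Key observation: everything needed for the exact continuous-time valuation of the European call on XYZ (strike 190.68) is given, and no feature rules the closed form out.

framework: Black-Scholes closed form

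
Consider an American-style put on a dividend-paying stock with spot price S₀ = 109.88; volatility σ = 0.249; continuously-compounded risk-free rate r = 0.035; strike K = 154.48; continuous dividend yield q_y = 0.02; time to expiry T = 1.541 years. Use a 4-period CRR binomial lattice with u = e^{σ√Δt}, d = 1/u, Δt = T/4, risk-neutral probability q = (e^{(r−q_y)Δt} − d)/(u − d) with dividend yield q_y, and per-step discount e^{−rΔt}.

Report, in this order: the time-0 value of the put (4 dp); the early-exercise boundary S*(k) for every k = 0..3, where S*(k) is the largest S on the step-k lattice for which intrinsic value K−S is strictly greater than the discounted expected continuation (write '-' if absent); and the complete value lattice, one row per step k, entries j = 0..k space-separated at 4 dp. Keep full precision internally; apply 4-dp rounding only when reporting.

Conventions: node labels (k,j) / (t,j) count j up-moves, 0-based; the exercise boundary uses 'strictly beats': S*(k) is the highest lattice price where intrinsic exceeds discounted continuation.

Δt=0.38525  u=1.16713  d=0.85680  q=0.48011  discount=0.98661
step 4 (expiry): payoffs max(K−S,0) = 95.2643 73.8164 44.6000 4.8014 0.0000
step 3: (k=3,j=0): S=69.1126, K−S=85.3674, hold=83.8289 ⇒ V=85.3674 exercise | (k=3,j=1): S=94.1452, K−S=60.3348, hold=58.9884 ⇒ V=60.3348 exercise | (k=3,j=2): S=128.2446, K−S=26.2354, hold=25.1507 ⇒ V=26.2354 exercise | (k=3,j=3): S=174.6948, K−S=0.0000, hold=2.4628 ⇒ V=2.4628 continue  boundary S*=128.2446
step 2: (k=2,j=0): S=80.6636, K−S=73.8164, hold=72.3665 ⇒ V=73.8164 exercise | (k=2,j=1): S=109.8800, K−S=44.6000, hold=43.3744 ⇒ V=44.6000 exercise | (k=2,j=2): S=149.6786, K−S=4.8014, hold=14.6233 ⇒ V=14.6233 continue  boundary S*=109.8800
step 1: (k=1,j=0): S=94.1452, K−S=60.3348, hold=58.9884 ⇒ V=60.3348 exercise | (k=1,j=1): S=128.2446, K−S=26.2354, hold=29.8032 ⇒ V=29.8032 continue  boundary S*=94.1452
step 0: (k=0,j=0): S=109.8800, K−S=44.6000, hold=45.0644 ⇒ V=45.0644 continue  boundary S*=-

price = 45.0644
boundary = - 94.1452 109.8800 128.2446
tree:
45.0644
60.3348 29.8032
73.8164 44.6000 14.6233
85.3674 60.3348 26.2354 2.4628
95.2643 73.8164 44.6000 4.8014 0.0000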